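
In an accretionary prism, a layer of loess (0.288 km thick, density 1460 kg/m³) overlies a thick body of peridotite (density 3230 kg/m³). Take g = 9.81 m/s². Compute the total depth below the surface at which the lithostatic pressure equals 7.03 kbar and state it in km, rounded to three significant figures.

22.3 km

Pressure at base of upper layers: 1460×9.81×288 = 4.125×10^6 Pa = 0.04125 kbar
Remaining pressure to be supplied by peridotite: 7.030×10^8 − 4.125×10^6 = 6.989×10^8 Pa
Additional depth in peridotite = 6.989×10^8 Pa / (3230 kg/m³ × 9.81 m/s²) = 22056 m
Total depth = 288 m + 22056 m = 22344 m
= 22.344 km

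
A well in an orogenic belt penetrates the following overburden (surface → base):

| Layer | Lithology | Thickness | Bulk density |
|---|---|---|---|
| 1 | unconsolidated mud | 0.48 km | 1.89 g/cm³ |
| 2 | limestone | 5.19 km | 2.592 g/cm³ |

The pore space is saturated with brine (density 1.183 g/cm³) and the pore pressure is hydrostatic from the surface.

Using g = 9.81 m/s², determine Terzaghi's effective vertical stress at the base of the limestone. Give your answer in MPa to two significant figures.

75 MPa

Overburden (lithostatic) stress σ_v:
unconsolidated mud: 1890 kg/m³ × 9.81 m/s² × 480 m = 8.900×10^6 Pa = 8.900 MPa
limestone: 2592 kg/m³ × 9.81 m/s² × 5190 m = 1.320×10^8 Pa = 132.0 MPa
Total = 8.900 + 132.0 = 140.87 MPa
Pore pressure P_p = 1183 kg/m³ × 9.81 m/s² × 5670 m = 6.580×10^7 Pa = 65.80 MPa
Effective stress σ' = σ_v − P_p = 140.9 − 65.80 = 75.067 MPa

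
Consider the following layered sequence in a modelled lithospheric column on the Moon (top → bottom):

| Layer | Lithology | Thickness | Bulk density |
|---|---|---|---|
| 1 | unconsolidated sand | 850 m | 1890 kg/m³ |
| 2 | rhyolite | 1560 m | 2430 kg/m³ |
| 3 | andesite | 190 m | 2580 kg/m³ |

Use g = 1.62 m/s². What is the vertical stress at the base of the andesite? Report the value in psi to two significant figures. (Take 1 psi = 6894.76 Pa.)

1400 psi

unconsolidated sand: 1890 kg/m³ × 1.62 m/s² × 850 m = 2.603×10^6 Pa = 377.5 psi
rhyolite: 2430 kg/m³ × 1.62 m/s² × 1560 m = 6.141×10^6 Pa = 890.7 psi
andesite: 2580 kg/m³ × 1.62 m/s² × 190 m = 7.941×10^5 Pa = 115.2 psi
Total = 377.5 + 890.7 + 115.2 = 1383.3 psi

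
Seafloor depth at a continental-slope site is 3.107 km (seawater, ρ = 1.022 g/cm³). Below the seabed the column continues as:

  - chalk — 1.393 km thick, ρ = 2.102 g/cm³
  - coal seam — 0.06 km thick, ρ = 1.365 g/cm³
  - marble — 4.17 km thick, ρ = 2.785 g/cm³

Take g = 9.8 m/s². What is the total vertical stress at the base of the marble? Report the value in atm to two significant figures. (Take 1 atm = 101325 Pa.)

1700 atm

seawater: 1022 kg/m³ × 9.8 m/s² × 3107 m = 3.112×10^7 Pa = 307.1 atm
chalk: 2102 kg/m³ × 9.8 m/s² × 1393 m = 2.870×10^7 Pa = 283.2 atm
coal seam: 1365 kg/m³ × 9.8 m/s² × 60 m = 8.026×10^5 Pa = 7.921 atm
marble: 2785 kg/m³ × 9.8 m/s² × 4170 m = 1.138×10^8 Pa = 1123 atm
Total = 307.1 + 283.2 + 7.921 + 1123 = 1721.5 atm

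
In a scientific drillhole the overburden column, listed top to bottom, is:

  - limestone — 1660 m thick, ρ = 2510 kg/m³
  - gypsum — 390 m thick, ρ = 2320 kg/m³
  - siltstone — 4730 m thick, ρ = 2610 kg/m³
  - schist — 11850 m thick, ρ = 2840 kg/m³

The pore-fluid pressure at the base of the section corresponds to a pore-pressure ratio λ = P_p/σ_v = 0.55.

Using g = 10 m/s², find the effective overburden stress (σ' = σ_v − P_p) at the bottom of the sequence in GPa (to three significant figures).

Overburden (lithostatic) stress σ_v:
limestone: 2510 kg/m³ × 10 m/s² × 1660 m = 4.167×10^7 Pa = 41.67 MPa
gypsum: 2320 kg/m³ × 10 m/s² × 390 m = 9.048×10^6 Pa = 9.048 MPa
siltstone: 2610 kg/m³ × 10 m/s² × 4730 m = 1.235×10^8 Pa = 123.5 MPa
schist: 2840 kg/m³ × 10 m/s² × 11850 m = 3.365×10^8 Pa = 336.5 MPa
Total = 41.67 + 9.048 + 123.5 + 336.5 = 510.71 MPa
Pore pressure P_p = λ·σ_v = 0.55 × 510.7 MPa = 280.9 MPa
Effective stress σ' = σ_v − P_p = 510.7 − 280.9 = 229.82 MPa = 0.22982 GPa

0.230 GPa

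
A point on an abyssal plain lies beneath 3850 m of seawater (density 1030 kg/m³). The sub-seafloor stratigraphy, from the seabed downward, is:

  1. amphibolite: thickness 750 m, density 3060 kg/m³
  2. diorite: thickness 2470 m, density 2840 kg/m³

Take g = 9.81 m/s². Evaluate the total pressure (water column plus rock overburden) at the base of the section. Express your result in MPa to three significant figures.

seawater: 1030 kg/m³ × 9.81 m/s² × 3850 m = 3.890×10^7 Pa = 38.90 MPa
amphibolite: 3060 kg/m³ × 9.81 m/s² × 750 m = 2.251×10^7 Pa = 22.51 MPa
diorite: 2840 kg/m³ × 9.81 m/s² × 2470 m = 6.882×10^7 Pa = 68.82 MPa
Total = 38.90 + 22.51 + 68.82 = 130.23 MPa

130 MPa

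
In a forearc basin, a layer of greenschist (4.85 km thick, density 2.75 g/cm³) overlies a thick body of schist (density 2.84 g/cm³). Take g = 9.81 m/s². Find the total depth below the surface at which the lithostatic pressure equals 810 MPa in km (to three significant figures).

Pressure at base of upper layers: 2750×9.81×4850 = 1.308×10^8 Pa = 130.8 MPa
Remaining pressure to be supplied by schist: 8.100×10^8 − 1.308×10^8 = 6.792×10^8 Pa
Additional depth in schist = 6.792×10^8 Pa / (2840 kg/m³ × 9.81 m/s²) = 24377 m
Total depth = 4850 m + 24377 m = 29227 m
= 29.227 km

29.2 km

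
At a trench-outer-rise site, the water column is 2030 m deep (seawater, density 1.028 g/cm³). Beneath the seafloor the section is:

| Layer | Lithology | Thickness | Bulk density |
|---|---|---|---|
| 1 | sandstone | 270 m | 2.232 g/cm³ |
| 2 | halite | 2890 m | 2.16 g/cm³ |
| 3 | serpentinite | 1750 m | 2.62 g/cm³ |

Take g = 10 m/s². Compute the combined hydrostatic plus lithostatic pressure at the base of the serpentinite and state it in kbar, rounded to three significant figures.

seawater: 1028 kg/m³ × 10 m/s² × 2030 m = 2.087×10^7 Pa = 0.2087 kbar
sandstone: 2232 kg/m³ × 10 m/s² × 270 m = 6.026×10^6 Pa = 0.06026 kbar
halite: 2160 kg/m³ × 10 m/s² × 2890 m = 6.242×10^7 Pa = 0.6242 kbar
serpentinite: 2620 kg/m³ × 10 m/s² × 1750 m = 4.585×10^7 Pa = 0.4585 kbar
Total = 0.2087 + 0.06026 + 0.6242 + 0.4585 = 1.3517 kbar

1.35 kbar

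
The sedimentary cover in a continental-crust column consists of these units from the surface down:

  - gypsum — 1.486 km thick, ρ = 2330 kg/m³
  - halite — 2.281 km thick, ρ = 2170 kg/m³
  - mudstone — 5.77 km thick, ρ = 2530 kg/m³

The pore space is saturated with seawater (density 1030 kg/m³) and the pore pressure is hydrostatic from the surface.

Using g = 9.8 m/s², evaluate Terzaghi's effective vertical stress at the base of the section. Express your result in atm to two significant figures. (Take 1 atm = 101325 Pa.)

Overburden (lithostatic) stress σ_v:
gypsum: 2330 kg/m³ × 9.8 m/s² × 1486 m = 3.393×10^7 Pa = 33.93 MPa
halite: 2170 kg/m³ × 9.8 m/s² × 2281 m = 4.851×10^7 Pa = 48.51 MPa
mudstone: 2530 kg/m³ × 9.8 m/s² × 5770 m = 1.431×10^8 Pa = 143.1 MPa
Total = 33.93 + 48.51 + 143.1 = 225.50 MPa
Pore pressure P_p = 1030 kg/m³ × 9.8 m/s² × 9537 m = 9.627×10^7 Pa = 96.27 MPa
Effective stress σ' = σ_v − P_p = 225.5 − 96.27 = 129.23 MPa = 1275.4 atm

1300 atm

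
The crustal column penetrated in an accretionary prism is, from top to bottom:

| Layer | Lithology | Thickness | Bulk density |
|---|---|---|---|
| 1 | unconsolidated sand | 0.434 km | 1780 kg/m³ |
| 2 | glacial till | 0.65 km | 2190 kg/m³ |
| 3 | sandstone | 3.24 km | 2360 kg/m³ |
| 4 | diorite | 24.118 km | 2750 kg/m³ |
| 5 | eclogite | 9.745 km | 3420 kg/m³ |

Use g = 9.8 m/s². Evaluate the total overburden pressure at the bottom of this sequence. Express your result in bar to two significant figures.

unconsolidated sand: 1780 kg/m³ × 9.8 m/s² × 434 m = 7.571×10^6 Pa = 75.71 bar
glacial till: 2190 kg/m³ × 9.8 m/s² × 650 m = 1.395×10^7 Pa = 139.5 bar
sandstone: 2360 kg/m³ × 9.8 m/s² × 3240 m = 7.493×10^7 Pa = 749.3 bar
diorite: 2750 kg/m³ × 9.8 m/s² × 24118 m = 6.500×10^8 Pa = 6500 bar
eclogite: 3420 kg/m³ × 9.8 m/s² × 9745 m = 3.266×10^8 Pa = 3266 bar
Total = 75.71 + 139.5 + 749.3 + 6500 + 3266 = 10730 bar

11000 bar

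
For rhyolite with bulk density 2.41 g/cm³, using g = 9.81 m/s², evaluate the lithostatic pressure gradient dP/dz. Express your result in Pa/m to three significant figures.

dP/dz = ρg = 2410 kg/m³ × 9.81 m/s² = 23642 Pa/m

23600 Pa/m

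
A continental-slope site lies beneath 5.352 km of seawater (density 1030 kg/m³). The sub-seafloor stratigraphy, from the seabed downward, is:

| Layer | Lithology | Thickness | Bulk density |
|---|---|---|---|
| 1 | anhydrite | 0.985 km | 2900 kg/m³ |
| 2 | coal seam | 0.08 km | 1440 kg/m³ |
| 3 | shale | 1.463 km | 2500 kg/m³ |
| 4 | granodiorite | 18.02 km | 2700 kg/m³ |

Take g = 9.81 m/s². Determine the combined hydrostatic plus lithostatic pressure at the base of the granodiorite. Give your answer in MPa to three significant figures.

596 MPa

seawater: 1030 kg/m³ × 9.81 m/s² × 5352 m = 5.408×10^7 Pa = 54.08 MPa
anhydrite: 2900 kg/m³ × 9.81 m/s² × 985 m = 2.802×10^7 Pa = 28.02 MPa
coal seam: 1440 kg/m³ × 9.81 m/s² × 80 m = 1.130×10^6 Pa = 1.130 MPa
shale: 2500 kg/m³ × 9.81 m/s² × 1463 m = 3.588×10^7 Pa = 35.88 MPa
granodiorite: 2700 kg/m³ × 9.81 m/s² × 18020 m = 4.773×10^8 Pa = 477.3 MPa
Total = 54.08 + 28.02 + 1.130 + 35.88 + 477.3 = 596.41 MPa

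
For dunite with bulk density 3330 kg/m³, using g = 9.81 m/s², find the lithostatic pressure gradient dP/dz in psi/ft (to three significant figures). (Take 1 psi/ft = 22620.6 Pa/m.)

1.44 psi/ft

dP/dz = ρg = 3330 kg/m³ × 9.81 m/s² = 32667 Pa/m
= 32667 Pa/m × (1 psi/ft / 22621 Pa/m) = 1.4441 psi/ft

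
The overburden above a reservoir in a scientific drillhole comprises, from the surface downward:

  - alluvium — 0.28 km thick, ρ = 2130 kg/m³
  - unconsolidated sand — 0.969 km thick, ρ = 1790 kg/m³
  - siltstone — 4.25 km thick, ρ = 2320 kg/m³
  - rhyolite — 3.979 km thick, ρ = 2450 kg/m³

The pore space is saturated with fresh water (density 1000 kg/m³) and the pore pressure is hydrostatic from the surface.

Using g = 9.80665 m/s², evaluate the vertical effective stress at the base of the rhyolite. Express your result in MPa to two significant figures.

Overburden (lithostatic) stress σ_v:
alluvium: 2130 kg/m³ × 9.80665 m/s² × 280 m = 5.849×10^6 Pa = 5.849 MPa
unconsolidated sand: 1790 kg/m³ × 9.80665 m/s² × 969 m = 1.701×10^7 Pa = 17.01 MPa
siltstone: 2320 kg/m³ × 9.80665 m/s² × 4250 m = 9.669×10^7 Pa = 96.69 MPa
rhyolite: 2450 kg/m³ × 9.80665 m/s² × 3979 m = 9.560×10^7 Pa = 95.60 MPa
Total = 5.849 + 17.01 + 96.69 + 95.60 = 215.15 MPa
Pore pressure P_p = 1000 kg/m³ × 9.80665 m/s² × 9478 m = 9.295×10^7 Pa = 92.95 MPa
Effective stress σ' = σ_v − P_p = 215.2 − 92.95 = 122.21 MPa

120 MPa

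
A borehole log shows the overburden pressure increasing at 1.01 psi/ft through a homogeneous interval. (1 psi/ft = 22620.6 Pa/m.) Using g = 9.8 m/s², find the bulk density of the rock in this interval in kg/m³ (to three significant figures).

ρ = (dP/dz)/g = 1.01 psi/ft / 9.8 m/s² = 22847 Pa/m / 9.8 m/s² = 2331.3 kg/m³

2330 kg/m³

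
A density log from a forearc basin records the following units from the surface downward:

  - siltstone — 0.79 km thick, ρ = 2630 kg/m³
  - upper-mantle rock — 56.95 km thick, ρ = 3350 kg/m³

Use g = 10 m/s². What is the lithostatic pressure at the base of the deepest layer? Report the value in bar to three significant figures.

19300 bar

siltstone: 2630 kg/m³ × 10 m/s² × 790 m = 2.078×10^7 Pa = 207.8 bar
upper-mantle rock: 3350 kg/m³ × 10 m/s² × 56950 m = 1.908×10^9 Pa = 19078 bar
Total = 207.8 + 19078 = 19286 bar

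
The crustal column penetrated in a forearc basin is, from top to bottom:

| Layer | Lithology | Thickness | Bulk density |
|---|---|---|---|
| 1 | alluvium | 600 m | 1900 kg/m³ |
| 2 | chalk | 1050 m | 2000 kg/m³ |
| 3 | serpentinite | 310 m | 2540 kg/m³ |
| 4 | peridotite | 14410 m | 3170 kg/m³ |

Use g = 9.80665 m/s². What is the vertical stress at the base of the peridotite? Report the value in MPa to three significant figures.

487 MPa

alluvium: 1900 kg/m³ × 9.80665 m/s² × 600 m = 1.118×10^7 Pa = 11.18 MPa
chalk: 2000 kg/m³ × 9.80665 m/s² × 1050 m = 2.059×10^7 Pa = 20.59 MPa
serpentinite: 2540 kg/m³ × 9.80665 m/s² × 310 m = 7.722×10^6 Pa = 7.722 MPa
peridotite: 3170 kg/m³ × 9.80665 m/s² × 14410 m = 4.480×10^8 Pa = 448.0 MPa
Total = 11.18 + 20.59 + 7.722 + 448.0 = 487.46 MPa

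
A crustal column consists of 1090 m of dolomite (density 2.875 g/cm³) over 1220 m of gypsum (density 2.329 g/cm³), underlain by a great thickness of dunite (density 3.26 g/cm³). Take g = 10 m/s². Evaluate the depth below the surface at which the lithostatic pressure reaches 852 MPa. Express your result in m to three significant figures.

Pressure at base of upper layers: 2875×10×1090 + 2329×10×1220 = 5.975×10^7 Pa = 59.75 MPa
Remaining pressure to be supplied by dunite: 8.520×10^8 − 5.975×10^7 = 7.922×10^8 Pa
Additional depth in dunite = 7.922×10^8 Pa / (3260 kg/m³ × 10 m/s²) = 24302 m
Total depth = 2310 m + 24302 m = 26612 m

26600 m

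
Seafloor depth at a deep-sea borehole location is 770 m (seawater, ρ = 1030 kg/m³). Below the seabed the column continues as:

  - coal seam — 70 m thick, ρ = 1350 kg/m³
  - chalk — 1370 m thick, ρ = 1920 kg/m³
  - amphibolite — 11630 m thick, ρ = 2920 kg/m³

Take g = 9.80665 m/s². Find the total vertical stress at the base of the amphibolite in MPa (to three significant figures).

368 MPa

seawater: 1030 kg/m³ × 9.80665 m/s² × 770 m = 7.778×10^6 Pa = 7.778 MPa
coal seam: 1350 kg/m³ × 9.80665 m/s² × 70 m = 9.267×10^5 Pa = 0.9267 MPa
chalk: 1920 kg/m³ × 9.80665 m/s² × 1370 m = 2.580×10^7 Pa = 25.80 MPa
amphibolite: 2920 kg/m³ × 9.80665 m/s² × 11630 m = 3.330×10^8 Pa = 333.0 MPa
Total = 7.778 + 0.9267 + 25.80 + 333.0 = 367.53 MPa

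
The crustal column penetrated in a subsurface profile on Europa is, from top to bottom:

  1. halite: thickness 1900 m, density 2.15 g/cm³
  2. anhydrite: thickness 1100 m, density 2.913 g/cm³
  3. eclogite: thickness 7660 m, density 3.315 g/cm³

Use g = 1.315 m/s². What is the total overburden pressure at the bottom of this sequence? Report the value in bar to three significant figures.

430 bar

halite: 2150 kg/m³ × 1.315 m/s² × 1900 m = 5.372×10^6 Pa = 53.72 bar
anhydrite: 2913 kg/m³ × 1.315 m/s² × 1100 m = 4.214×10^6 Pa = 42.14 bar
eclogite: 3315 kg/m³ × 1.315 m/s² × 7660 m = 3.339×10^7 Pa = 333.9 bar
Total = 53.72 + 42.14 + 333.9 = 429.77 bar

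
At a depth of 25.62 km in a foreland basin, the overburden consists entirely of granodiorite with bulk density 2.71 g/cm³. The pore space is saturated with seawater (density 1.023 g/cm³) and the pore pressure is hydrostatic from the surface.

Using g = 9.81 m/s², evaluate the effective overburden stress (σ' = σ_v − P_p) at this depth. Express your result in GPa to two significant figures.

Overburden (lithostatic) stress σ_v:
granodiorite: 2710 kg/m³ × 9.81 m/s² × 25620 m = 6.811×10^8 Pa = 681.1 MPa
Pore pressure P_p = 1023 kg/m³ × 9.81 m/s² × 25620 m = 2.571×10^8 Pa = 257.1 MPa
Effective stress σ' = σ_v − P_p = 681.1 − 257.1 = 424.00 MPa = 0.42400 GPa

0.42 GPa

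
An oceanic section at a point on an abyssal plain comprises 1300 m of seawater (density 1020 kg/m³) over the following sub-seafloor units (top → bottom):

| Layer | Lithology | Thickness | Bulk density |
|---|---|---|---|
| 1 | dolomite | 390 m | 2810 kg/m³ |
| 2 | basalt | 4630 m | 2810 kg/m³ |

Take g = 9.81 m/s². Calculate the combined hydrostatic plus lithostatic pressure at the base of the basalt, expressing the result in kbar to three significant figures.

1.51 kbar

seawater: 1020 kg/m³ × 9.81 m/s² × 1300 m = 1.301×10^7 Pa = 0.1301 kbar
dolomite: 2810 kg/m³ × 9.81 m/s² × 390 m = 1.075×10^7 Pa = 0.1075 kbar
basalt: 2810 kg/m³ × 9.81 m/s² × 4630 m = 1.276×10^8 Pa = 1.276 kbar
Total = 0.1301 + 0.1075 + 1.276 = 1.5139 kbar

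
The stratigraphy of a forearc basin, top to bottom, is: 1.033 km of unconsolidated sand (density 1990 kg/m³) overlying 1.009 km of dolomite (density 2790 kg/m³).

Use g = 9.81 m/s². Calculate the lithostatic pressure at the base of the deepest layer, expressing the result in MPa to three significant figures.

unconsolidated sand: 1990 kg/m³ × 9.81 m/s² × 1033 m = 2.017×10^7 Pa = 20.17 MPa
dolomite: 2790 kg/m³ × 9.81 m/s² × 1009 m = 2.762×10^7 Pa = 27.62 MPa
Total = 20.17 + 27.62 = 47.782 MPa

47.8 MPa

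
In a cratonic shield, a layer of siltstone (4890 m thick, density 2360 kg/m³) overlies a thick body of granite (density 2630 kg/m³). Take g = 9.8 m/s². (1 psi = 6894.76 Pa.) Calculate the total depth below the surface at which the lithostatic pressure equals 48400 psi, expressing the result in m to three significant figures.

Pressure at base of upper layers: 2360×9.8×4890 = 1.131×10^8 Pa = 16403 psi
Remaining pressure to be supplied by granite: 3.337×10^8 − 1.131×10^8 = 2.206×10^8 Pa
Additional depth in granite = 2.206×10^8 Pa / (2630 kg/m³ × 9.8 m/s²) = 8559.4 m
Total depth = 4890 m + 8559.4 m = 13449 m

13400 m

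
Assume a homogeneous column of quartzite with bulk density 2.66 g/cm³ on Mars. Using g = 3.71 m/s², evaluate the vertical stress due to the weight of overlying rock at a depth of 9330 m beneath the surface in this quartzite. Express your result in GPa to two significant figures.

quartzite: 2660 kg/m³ × 3.71 m/s² × 9330 m = 9.207×10^7 Pa = 0.09207 GPa

0.092 GPa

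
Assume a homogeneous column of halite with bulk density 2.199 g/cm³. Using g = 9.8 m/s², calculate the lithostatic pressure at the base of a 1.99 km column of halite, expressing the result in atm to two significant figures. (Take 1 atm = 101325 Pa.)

420 atm

halite: 2199 kg/m³ × 9.8 m/s² × 1990 m = 4.288×10^7 Pa = 423.2 atm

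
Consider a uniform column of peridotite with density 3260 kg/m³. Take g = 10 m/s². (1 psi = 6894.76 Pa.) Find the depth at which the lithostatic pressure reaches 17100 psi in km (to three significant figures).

h = P/(ρg) = 17100 psi / (3260 kg/m³ × 10 m/s²) = 1.179×10^8 Pa / 32600 Pa/m = 3616.6 m
= 3.6166 km

3.62 km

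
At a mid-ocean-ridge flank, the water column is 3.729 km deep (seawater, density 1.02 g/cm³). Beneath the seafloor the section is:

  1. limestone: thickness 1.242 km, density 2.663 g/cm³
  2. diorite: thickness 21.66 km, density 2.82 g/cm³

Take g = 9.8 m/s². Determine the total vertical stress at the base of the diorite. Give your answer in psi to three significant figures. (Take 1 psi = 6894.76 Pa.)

seawater: 1020 kg/m³ × 9.8 m/s² × 3729 m = 3.728×10^7 Pa = 5406 psi
limestone: 2663 kg/m³ × 9.8 m/s² × 1242 m = 3.241×10^7 Pa = 4701 psi
diorite: 2820 kg/m³ × 9.8 m/s² × 21660 m = 5.986×10^8 Pa = 86819 psi
Total = 5406 + 4701 + 86819 = 96926 psi

96900 psi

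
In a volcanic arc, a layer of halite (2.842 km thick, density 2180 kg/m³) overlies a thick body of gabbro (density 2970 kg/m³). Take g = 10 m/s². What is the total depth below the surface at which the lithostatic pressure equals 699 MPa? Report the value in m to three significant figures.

24300 m

Pressure at base of upper layers: 2180×10×2842 = 6.196×10^7 Pa = 61.96 MPa
Remaining pressure to be supplied by gabbro: 6.990×10^8 − 6.196×10^7 = 6.370×10^8 Pa
Additional depth in gabbro = 6.370×10^8 Pa / (2970 kg/m³ × 10 m/s²) = 21449 m
Total depth = 2842 m + 21449 m = 24291 m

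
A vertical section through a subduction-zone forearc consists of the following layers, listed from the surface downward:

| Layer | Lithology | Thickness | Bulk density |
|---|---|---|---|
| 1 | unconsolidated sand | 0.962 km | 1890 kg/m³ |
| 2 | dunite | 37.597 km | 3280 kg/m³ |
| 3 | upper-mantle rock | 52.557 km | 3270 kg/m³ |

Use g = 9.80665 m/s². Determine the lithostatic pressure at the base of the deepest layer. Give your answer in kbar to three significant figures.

unconsolidated sand: 1890 kg/m³ × 9.80665 m/s² × 962 m = 1.783×10^7 Pa = 0.1783 kbar
dunite: 3280 kg/m³ × 9.80665 m/s² × 37597 m = 1.209×10^9 Pa = 12.09 kbar
upper-mantle rock: 3270 kg/m³ × 9.80665 m/s² × 52557 m = 1.685×10^9 Pa = 16.85 kbar
Total = 0.1783 + 12.09 + 16.85 = 29.126 kbar

29.1 kbar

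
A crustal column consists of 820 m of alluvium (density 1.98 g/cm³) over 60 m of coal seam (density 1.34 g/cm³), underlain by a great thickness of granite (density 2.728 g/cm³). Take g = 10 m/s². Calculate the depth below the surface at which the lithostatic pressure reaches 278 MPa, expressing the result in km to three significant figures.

10.4 km

Pressure at base of upper layers: 1980×10×820 + 1340×10×60 = 1.704×10^7 Pa = 17.04 MPa
Remaining pressure to be supplied by granite: 2.780×10^8 − 1.704×10^7 = 2.610×10^8 Pa
Additional depth in granite = 2.610×10^8 Pa / (2728 kg/m³ × 10 m/s²) = 9566.0 m
Total depth = 880 m + 9566.0 m = 10446 m
= 10.446 km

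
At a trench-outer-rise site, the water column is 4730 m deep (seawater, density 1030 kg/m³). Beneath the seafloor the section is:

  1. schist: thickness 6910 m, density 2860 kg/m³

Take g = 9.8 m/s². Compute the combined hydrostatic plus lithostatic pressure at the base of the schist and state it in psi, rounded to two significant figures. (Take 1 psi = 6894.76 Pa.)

35000 psi

seawater: 1030 kg/m³ × 9.8 m/s² × 4730 m = 4.774×10^7 Pa = 6925 psi
schist: 2860 kg/m³ × 9.8 m/s² × 6910 m = 1.937×10^8 Pa = 28090 psi
Total = 6925 + 28090 = 35015 psi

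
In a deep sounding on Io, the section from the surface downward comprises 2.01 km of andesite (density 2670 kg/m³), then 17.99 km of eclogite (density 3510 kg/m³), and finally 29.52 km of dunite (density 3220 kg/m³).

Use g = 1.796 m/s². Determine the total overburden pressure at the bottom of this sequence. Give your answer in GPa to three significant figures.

0.294 GPa

andesite: 2670 kg/m³ × 1.796 m/s² × 2010 m = 9.639×10^6 Pa = 9.639×10^-3 GPa
eclogite: 3510 kg/m³ × 1.796 m/s² × 17990 m = 1.134×10^8 Pa = 0.1134 GPa
dunite: 3220 kg/m³ × 1.796 m/s² × 29520 m = 1.707×10^8 Pa = 0.1707 GPa
Total = 9.639×10^-3 + 0.1134 + 0.1707 = 0.29376 GPa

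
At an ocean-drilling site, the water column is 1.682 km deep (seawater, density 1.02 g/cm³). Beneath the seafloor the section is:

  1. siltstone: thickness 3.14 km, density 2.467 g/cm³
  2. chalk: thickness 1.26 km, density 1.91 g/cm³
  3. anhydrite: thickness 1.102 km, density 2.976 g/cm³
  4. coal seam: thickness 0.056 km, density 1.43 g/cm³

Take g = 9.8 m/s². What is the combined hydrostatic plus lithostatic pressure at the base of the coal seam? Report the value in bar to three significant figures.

1490 bar

seawater: 1020 kg/m³ × 9.8 m/s² × 1682 m = 1.681×10^7 Pa = 168.1 bar
siltstone: 2467 kg/m³ × 9.8 m/s² × 3140 m = 7.591×10^7 Pa = 759.1 bar
chalk: 1910 kg/m³ × 9.8 m/s² × 1260 m = 2.358×10^7 Pa = 235.8 bar
anhydrite: 2976 kg/m³ × 9.8 m/s² × 1102 m = 3.214×10^7 Pa = 321.4 bar
coal seam: 1430 kg/m³ × 9.8 m/s² × 56 m = 7.848×10^5 Pa = 7.848 bar
Total = 168.1 + 759.1 + 235.8 + 321.4 + 7.848 = 1492.4 bar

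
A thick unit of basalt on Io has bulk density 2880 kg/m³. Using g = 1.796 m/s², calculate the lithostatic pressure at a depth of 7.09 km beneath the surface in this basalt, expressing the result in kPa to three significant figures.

36700 kPa

basalt: 2880 kg/m³ × 1.796 m/s² × 7090 m = 3.667×10^7 Pa = 36673 kPa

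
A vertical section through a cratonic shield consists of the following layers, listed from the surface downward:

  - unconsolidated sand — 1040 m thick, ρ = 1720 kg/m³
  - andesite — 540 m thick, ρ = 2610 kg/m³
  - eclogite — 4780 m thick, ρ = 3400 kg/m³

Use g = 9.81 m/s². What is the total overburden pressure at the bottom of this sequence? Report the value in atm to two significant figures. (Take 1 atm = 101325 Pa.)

1900 atm

unconsolidated sand: 1720 kg/m³ × 9.81 m/s² × 1040 m = 1.755×10^7 Pa = 173.2 atm
andesite: 2610 kg/m³ × 9.81 m/s² × 540 m = 1.383×10^7 Pa = 136.5 atm
eclogite: 3400 kg/m³ × 9.81 m/s² × 4780 m = 1.594×10^8 Pa = 1573 atm
Total = 173.2 + 136.5 + 1573 = 1883.1 atm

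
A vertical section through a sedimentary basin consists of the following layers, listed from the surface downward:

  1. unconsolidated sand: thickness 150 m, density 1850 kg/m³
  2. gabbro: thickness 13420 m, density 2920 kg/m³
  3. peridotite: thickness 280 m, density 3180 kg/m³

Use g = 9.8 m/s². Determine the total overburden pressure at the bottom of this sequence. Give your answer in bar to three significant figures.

3950 bar

unconsolidated sand: 1850 kg/m³ × 9.8 m/s² × 150 m = 2.720×10^6 Pa = 27.20 bar
gabbro: 2920 kg/m³ × 9.8 m/s² × 13420 m = 3.840×10^8 Pa = 3840 bar
peridotite: 3180 kg/m³ × 9.8 m/s² × 280 m = 8.726×10^6 Pa = 87.26 bar
Total = 27.20 + 3840 + 87.26 = 3954.7 bar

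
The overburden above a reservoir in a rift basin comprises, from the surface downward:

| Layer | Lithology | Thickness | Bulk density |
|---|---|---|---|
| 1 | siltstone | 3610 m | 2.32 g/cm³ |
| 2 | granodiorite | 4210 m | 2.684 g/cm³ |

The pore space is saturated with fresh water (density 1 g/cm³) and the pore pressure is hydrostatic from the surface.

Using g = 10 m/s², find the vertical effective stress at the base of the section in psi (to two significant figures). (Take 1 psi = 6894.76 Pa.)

Overburden (lithostatic) stress σ_v:
siltstone: 2320 kg/m³ × 10 m/s² × 3610 m = 8.375×10^7 Pa = 83.75 MPa
granodiorite: 2684 kg/m³ × 10 m/s² × 4210 m = 1.130×10^8 Pa = 113.0 MPa
Total = 83.75 + 113.0 = 196.75 MPa
Pore pressure P_p = 1000 kg/m³ × 10 m/s² × 7820 m = 7.820×10^7 Pa = 78.20 MPa
Effective stress σ' = σ_v − P_p = 196.7 − 78.20 = 118.55 MPa = 17194 psi

17000 psi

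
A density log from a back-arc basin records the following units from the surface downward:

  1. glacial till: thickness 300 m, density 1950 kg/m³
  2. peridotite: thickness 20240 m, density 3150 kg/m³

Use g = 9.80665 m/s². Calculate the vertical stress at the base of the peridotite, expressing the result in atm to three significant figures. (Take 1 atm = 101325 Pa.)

6230 atm

glacial till: 1950 kg/m³ × 9.80665 m/s² × 300 m = 5.737×10^6 Pa = 56.62 atm
peridotite: 3150 kg/m³ × 9.80665 m/s² × 20240 m = 6.252×10^8 Pa = 6171 atm
Total = 56.62 + 6171 = 6227.2 atm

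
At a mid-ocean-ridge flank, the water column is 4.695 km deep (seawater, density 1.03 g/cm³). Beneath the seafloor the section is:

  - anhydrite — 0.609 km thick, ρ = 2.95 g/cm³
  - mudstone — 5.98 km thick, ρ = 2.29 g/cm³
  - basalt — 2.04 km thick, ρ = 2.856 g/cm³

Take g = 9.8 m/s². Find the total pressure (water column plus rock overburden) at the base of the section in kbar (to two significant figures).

seawater: 1030 kg/m³ × 9.8 m/s² × 4695 m = 4.739×10^7 Pa = 0.4739 kbar
anhydrite: 2950 kg/m³ × 9.8 m/s² × 609 m = 1.761×10^7 Pa = 0.1761 kbar
mudstone: 2290 kg/m³ × 9.8 m/s² × 5980 m = 1.342×10^8 Pa = 1.342 kbar
basalt: 2856 kg/m³ × 9.8 m/s² × 2040 m = 5.710×10^7 Pa = 0.5710 kbar
Total = 0.4739 + 0.1761 + 1.342 + 0.5710 = 2.5630 kbar

2.6 kbar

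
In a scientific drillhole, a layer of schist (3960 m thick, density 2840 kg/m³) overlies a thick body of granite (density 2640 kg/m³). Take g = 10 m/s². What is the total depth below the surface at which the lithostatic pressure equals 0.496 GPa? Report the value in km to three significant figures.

18.5 km

Pressure at base of upper layers: 2840×10×3960 = 1.125×10^8 Pa = 0.1125 GPa
Remaining pressure to be supplied by granite: 4.960×10^8 − 1.125×10^8 = 3.835×10^8 Pa
Additional depth in granite = 3.835×10^8 Pa / (2640 kg/m³ × 10 m/s²) = 14528 m
Total depth = 3960 m + 14528 m = 18488 m
= 18.488 km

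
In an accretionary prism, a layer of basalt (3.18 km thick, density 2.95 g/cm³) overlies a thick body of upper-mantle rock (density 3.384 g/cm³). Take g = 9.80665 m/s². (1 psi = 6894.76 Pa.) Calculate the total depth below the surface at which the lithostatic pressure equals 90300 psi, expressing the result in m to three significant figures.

19200 m

Pressure at base of upper layers: 2950×9.80665×3180 = 9.200×10^7 Pa = 13343 psi
Remaining pressure to be supplied by upper-mantle rock: 6.226×10^8 − 9.200×10^7 = 5.306×10^8 Pa
Additional depth in upper-mantle rock = 5.306×10^8 Pa / (3384 kg/m³ × 9.80665 m/s²) = 15989 m
Total depth = 3180 m + 15989 m = 19169 m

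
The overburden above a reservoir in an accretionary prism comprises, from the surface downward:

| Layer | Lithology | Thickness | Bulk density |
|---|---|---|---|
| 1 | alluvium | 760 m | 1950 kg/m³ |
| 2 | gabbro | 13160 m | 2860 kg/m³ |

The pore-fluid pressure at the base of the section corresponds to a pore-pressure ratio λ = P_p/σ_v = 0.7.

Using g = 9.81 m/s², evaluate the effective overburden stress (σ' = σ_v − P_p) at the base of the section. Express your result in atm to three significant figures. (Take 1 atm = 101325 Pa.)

Overburden (lithostatic) stress σ_v:
alluvium: 1950 kg/m³ × 9.81 m/s² × 760 m = 1.454×10^7 Pa = 14.54 MPa
gabbro: 2860 kg/m³ × 9.81 m/s² × 13160 m = 3.692×10^8 Pa = 369.2 MPa
Total = 14.54 + 369.2 = 383.76 MPa
Pore pressure P_p = λ·σ_v = 0.7 × 383.8 MPa = 268.6 MPa
Effective stress σ' = σ_v − P_p = 383.8 − 268.6 = 115.13 MPa = 1136.2 atm

1140 atm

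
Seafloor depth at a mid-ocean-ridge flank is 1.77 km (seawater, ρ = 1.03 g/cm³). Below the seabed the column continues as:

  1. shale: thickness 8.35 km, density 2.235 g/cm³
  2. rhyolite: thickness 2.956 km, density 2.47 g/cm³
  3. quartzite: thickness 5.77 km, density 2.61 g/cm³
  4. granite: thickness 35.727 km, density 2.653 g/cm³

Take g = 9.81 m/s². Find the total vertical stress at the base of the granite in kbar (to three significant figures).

seawater: 1030 kg/m³ × 9.81 m/s² × 1770 m = 1.788×10^7 Pa = 0.1788 kbar
shale: 2235 kg/m³ × 9.81 m/s² × 8350 m = 1.831×10^8 Pa = 1.831 kbar
rhyolite: 2470 kg/m³ × 9.81 m/s² × 2956 m = 7.163×10^7 Pa = 0.7163 kbar
quartzite: 2610 kg/m³ × 9.81 m/s² × 5770 m = 1.477×10^8 Pa = 1.477 kbar
granite: 2653 kg/m³ × 9.81 m/s² × 35727 m = 9.298×10^8 Pa = 9.298 kbar
Total = 0.1788 + 1.831 + 0.7163 + 1.477 + 9.298 = 13.502 kbar

13.5 kbar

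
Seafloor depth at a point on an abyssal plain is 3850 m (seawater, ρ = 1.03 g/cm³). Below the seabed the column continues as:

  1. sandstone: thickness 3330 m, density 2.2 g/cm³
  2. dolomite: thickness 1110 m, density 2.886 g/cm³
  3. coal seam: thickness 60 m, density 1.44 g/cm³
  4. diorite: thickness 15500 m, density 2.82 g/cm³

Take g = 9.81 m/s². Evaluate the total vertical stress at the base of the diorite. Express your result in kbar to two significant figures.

5.7 kbar

seawater: 1030 kg/m³ × 9.81 m/s² × 3850 m = 3.890×10^7 Pa = 0.3890 kbar
sandstone: 2200 kg/m³ × 9.81 m/s² × 3330 m = 7.187×10^7 Pa = 0.7187 kbar
dolomite: 2886 kg/m³ × 9.81 m/s² × 1110 m = 3.143×10^7 Pa = 0.3143 kbar
coal seam: 1440 kg/m³ × 9.81 m/s² × 60 m = 8.476×10^5 Pa = 8.476×10^-3 kbar
diorite: 2820 kg/m³ × 9.81 m/s² × 15500 m = 4.288×10^8 Pa = 4.288 kbar
Total = 0.3890 + 0.7187 + 0.3143 + 8.476×10^-3 + 4.288 = 5.7184 kbar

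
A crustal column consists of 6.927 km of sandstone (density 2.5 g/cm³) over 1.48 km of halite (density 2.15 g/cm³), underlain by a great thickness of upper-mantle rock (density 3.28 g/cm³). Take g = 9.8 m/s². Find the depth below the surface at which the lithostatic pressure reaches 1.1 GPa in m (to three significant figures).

Pressure at base of upper layers: 2500×9.8×6927 + 2150×9.8×1480 = 2.009×10^8 Pa = 0.2009 GPa
Remaining pressure to be supplied by upper-mantle rock: 1.100×10^9 − 2.009×10^8 = 8.991×10^8 Pa
Additional depth in upper-mantle rock = 8.991×10^8 Pa / (3280 kg/m³ × 9.8 m/s²) = 27971 m
Total depth = 8407 m + 27971 m = 36378 m

36400 m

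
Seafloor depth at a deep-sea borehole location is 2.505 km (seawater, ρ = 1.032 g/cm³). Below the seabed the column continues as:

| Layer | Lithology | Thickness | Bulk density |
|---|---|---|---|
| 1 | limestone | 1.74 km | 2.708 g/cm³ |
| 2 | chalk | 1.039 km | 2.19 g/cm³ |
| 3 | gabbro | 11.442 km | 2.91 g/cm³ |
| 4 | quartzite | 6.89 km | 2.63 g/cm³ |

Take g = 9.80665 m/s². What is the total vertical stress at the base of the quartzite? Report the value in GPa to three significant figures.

seawater: 1032 kg/m³ × 9.80665 m/s² × 2505 m = 2.535×10^7 Pa = 0.02535 GPa
limestone: 2708 kg/m³ × 9.80665 m/s² × 1740 m = 4.621×10^7 Pa = 0.04621 GPa
chalk: 2190 kg/m³ × 9.80665 m/s² × 1039 m = 2.231×10^7 Pa = 0.02231 GPa
gabbro: 2910 kg/m³ × 9.80665 m/s² × 11442 m = 3.265×10^8 Pa = 0.3265 GPa
quartzite: 2630 kg/m³ × 9.80665 m/s² × 6890 m = 1.777×10^8 Pa = 0.1777 GPa
Total = 0.02535 + 0.04621 + 0.02231 + 0.3265 + 0.1777 = 0.59810 GPa

0.598 GPa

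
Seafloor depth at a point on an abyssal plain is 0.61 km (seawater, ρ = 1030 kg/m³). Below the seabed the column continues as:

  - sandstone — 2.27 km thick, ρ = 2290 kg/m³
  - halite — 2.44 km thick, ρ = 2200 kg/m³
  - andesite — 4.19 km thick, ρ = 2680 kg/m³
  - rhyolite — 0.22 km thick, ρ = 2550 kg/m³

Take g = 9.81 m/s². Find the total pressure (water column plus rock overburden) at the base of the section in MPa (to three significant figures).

225 MPa

seawater: 1030 kg/m³ × 9.81 m/s² × 610 m = 6.164×10^6 Pa = 6.164 MPa
sandstone: 2290 kg/m³ × 9.81 m/s² × 2270 m = 5.100×10^7 Pa = 51.00 MPa
halite: 2200 kg/m³ × 9.81 m/s² × 2440 m = 5.266×10^7 Pa = 52.66 MPa
andesite: 2680 kg/m³ × 9.81 m/s² × 4190 m = 1.102×10^8 Pa = 110.2 MPa
rhyolite: 2550 kg/m³ × 9.81 m/s² × 220 m = 5.503×10^6 Pa = 5.503 MPa
Total = 6.164 + 51.00 + 52.66 + 110.2 + 5.503 = 225.48 MPa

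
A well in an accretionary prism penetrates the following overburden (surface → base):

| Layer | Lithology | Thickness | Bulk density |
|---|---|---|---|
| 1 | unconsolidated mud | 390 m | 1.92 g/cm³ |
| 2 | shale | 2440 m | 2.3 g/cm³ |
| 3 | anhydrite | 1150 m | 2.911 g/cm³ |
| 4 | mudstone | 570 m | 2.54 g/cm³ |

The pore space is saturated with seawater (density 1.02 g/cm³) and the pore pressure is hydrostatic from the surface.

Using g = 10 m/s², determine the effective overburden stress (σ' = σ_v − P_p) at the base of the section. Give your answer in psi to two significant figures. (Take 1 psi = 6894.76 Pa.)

9400 psi

Overburden (lithostatic) stress σ_v:
unconsolidated mud: 1920 kg/m³ × 10 m/s² × 390 m = 7.488×10^6 Pa = 7.488 MPa
shale: 2300 kg/m³ × 10 m/s² × 2440 m = 5.612×10^7 Pa = 56.12 MPa
anhydrite: 2911 kg/m³ × 10 m/s² × 1150 m = 3.348×10^7 Pa = 33.48 MPa
mudstone: 2540 kg/m³ × 10 m/s² × 570 m = 1.448×10^7 Pa = 14.48 MPa
Total = 7.488 + 56.12 + 33.48 + 14.48 = 111.56 MPa
Pore pressure P_p = 1020 kg/m³ × 10 m/s² × 4550 m = 4.641×10^7 Pa = 46.41 MPa
Effective stress σ' = σ_v − P_p = 111.6 − 46.41 = 65.153 MPa = 9449.6 psi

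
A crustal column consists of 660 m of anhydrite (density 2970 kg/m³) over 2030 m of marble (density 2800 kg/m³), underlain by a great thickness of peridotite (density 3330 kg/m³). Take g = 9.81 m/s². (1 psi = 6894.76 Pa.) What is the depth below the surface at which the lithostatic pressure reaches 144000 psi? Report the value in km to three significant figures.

Pressure at base of upper layers: 2970×9.81×660 + 2800×9.81×2030 = 7.499×10^7 Pa = 10876 psi
Remaining pressure to be supplied by peridotite: 9.928×10^8 − 7.499×10^7 = 9.179×10^8 Pa
Additional depth in peridotite = 9.179×10^8 Pa / (3330 kg/m³ × 9.81 m/s²) = 28097 m
Total depth = 2690 m + 28097 m = 30787 m
= 30.787 km

30.8 km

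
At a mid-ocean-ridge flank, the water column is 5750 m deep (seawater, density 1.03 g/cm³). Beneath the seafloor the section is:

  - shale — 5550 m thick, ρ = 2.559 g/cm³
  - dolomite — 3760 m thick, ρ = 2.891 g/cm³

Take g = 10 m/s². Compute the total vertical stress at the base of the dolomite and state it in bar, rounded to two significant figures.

seawater: 1030 kg/m³ × 10 m/s² × 5750 m = 5.923×10^7 Pa = 592.2 bar
shale: 2559 kg/m³ × 10 m/s² × 5550 m = 1.420×10^8 Pa = 1420 bar
dolomite: 2891 kg/m³ × 10 m/s² × 3760 m = 1.087×10^8 Pa = 1087 bar
Total = 592.2 + 1420 + 1087 = 3099.5 bar

3100 bar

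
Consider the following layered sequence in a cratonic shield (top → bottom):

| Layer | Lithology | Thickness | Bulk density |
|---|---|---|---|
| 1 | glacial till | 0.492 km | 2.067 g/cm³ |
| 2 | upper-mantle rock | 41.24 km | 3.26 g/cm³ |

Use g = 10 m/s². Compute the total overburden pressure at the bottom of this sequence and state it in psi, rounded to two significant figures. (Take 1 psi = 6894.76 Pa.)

200000 psi

glacial till: 2067 kg/m³ × 10 m/s² × 492 m = 1.017×10^7 Pa = 1475 psi
upper-mantle rock: 3260 kg/m³ × 10 m/s² × 41240 m = 1.344×10^9 Pa = 1.950×10^5 psi
Total = 1475 + 1.950×10^5 = 1.9647×10^5 psi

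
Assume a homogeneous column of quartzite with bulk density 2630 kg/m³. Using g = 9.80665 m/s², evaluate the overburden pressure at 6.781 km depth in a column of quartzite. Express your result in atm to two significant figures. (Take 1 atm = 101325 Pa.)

quartzite: 2630 kg/m³ × 9.80665 m/s² × 6781 m = 1.749×10^8 Pa = 1726 atm

1700 atm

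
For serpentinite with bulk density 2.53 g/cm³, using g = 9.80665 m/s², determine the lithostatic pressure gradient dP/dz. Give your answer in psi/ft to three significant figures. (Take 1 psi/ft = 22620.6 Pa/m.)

1.10 psi/ft

dP/dz = ρg = 2530 kg/m³ × 9.80665 m/s² = 24811 Pa/m
= 24811 Pa/m × (1 psi/ft / 22621 Pa/m) = 1.0968 psi/ft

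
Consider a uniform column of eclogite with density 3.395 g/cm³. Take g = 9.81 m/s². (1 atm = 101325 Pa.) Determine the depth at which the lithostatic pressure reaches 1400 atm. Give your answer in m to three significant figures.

h = P/(ρg) = 1400 atm / (3395 kg/m³ × 9.81 m/s²) = 1.419×10^8 Pa / 33305 Pa/m = 4259.3 m

4260 m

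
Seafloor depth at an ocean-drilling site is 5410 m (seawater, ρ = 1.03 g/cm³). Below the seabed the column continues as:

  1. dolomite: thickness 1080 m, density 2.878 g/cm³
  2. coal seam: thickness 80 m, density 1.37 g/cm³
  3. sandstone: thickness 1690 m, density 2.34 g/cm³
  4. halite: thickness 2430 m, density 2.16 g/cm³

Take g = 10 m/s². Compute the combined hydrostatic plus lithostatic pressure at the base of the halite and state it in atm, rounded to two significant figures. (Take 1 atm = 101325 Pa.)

seawater: 1030 kg/m³ × 10 m/s² × 5410 m = 5.572×10^7 Pa = 549.9 atm
dolomite: 2878 kg/m³ × 10 m/s² × 1080 m = 3.108×10^7 Pa = 306.8 atm
coal seam: 1370 kg/m³ × 10 m/s² × 80 m = 1.096×10^6 Pa = 10.82 atm
sandstone: 2340 kg/m³ × 10 m/s² × 1690 m = 3.955×10^7 Pa = 390.3 atm
halite: 2160 kg/m³ × 10 m/s² × 2430 m = 5.249×10^7 Pa = 518.0 atm
Total = 549.9 + 306.8 + 10.82 + 390.3 + 518.0 = 1775.8 atm

1800 atm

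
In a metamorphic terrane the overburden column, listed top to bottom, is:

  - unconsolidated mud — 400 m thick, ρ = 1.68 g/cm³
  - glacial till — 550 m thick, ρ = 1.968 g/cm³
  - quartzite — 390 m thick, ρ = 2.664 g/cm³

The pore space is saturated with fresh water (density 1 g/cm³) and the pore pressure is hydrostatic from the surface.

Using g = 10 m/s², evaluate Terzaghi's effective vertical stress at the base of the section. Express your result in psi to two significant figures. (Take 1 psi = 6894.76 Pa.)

Overburden (lithostatic) stress σ_v:
unconsolidated mud: 1680 kg/m³ × 10 m/s² × 400 m = 6.720×10^6 Pa = 6.720 MPa
glacial till: 1968 kg/m³ × 10 m/s² × 550 m = 1.082×10^7 Pa = 10.82 MPa
quartzite: 2664 kg/m³ × 10 m/s² × 390 m = 1.039×10^7 Pa = 10.39 MPa
Total = 6.720 + 10.82 + 10.39 = 27.934 MPa
Pore pressure P_p = 1000 kg/m³ × 10 m/s² × 1340 m = 1.340×10^7 Pa = 13.40 MPa
Effective stress σ' = σ_v − P_p = 27.93 − 13.40 = 14.534 MPa = 2107.9 psi

2100 psi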